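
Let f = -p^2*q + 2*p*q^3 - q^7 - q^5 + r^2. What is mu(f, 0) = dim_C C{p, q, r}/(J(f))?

The Hessian of f at 0 is [[0, 0, 0], [0, 0, 0], [0, 0, 2]] with rank 1, so corank 2. A Groebner basis of the Jacobian ideal J(f) in C{p,q,r} is {p^2*q^2 + p^2/7 - p*q^2/7, p^3 + p^2/7 - p*q^2/7, -p*q + q^3, r}; counting standard monomials gives mu = 8. Corank 2; j^3 = -p^2*q has shape L^2 M (L != M), so D-series; mu = 8 gives D_8.

8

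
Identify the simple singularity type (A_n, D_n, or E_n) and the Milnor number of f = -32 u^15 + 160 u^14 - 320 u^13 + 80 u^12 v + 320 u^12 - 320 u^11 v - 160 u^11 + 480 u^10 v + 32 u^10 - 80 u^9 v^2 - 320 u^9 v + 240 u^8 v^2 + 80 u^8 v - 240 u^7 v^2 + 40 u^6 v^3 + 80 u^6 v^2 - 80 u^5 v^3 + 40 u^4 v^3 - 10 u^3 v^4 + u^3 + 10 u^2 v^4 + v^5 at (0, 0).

The Hessian of f at 0 is [[0, 0], [0, 0]] with rank 0, so corank 2. A Groebner basis of the Jacobian ideal J(f) in C{u,v} is {v^4, u^2}; counting standard monomials gives mu = 8. Corank 2; j^3 = u^3 is a perfect cube, so E-series; the 5-jet and mu = 8 give E_8.

Type E8, Milnor number mu = 8.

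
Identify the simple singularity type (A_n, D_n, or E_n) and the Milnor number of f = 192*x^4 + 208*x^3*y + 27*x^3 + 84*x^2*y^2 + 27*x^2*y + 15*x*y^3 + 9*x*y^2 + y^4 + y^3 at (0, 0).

Type E_7, Milnor number mu = 7.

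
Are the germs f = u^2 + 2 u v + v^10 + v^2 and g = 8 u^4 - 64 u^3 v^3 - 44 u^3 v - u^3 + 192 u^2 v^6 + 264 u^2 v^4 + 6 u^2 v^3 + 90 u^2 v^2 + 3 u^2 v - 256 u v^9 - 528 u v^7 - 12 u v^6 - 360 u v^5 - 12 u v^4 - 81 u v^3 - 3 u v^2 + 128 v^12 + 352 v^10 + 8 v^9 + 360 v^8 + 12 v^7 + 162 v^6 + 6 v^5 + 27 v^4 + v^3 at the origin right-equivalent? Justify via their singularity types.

No.

The Hessian of f at 0 has rank 1. Corank 1: A-series; mu = 9 gives A_9. The Hessian of g at 0 has rank 0. Corank 2; j^3 = -(u - v)^3 is a perfect cube, so E-series; the 4-jet and mu = 7 give E_7. f is A_9 but g is E_7, hence not right-equivalent.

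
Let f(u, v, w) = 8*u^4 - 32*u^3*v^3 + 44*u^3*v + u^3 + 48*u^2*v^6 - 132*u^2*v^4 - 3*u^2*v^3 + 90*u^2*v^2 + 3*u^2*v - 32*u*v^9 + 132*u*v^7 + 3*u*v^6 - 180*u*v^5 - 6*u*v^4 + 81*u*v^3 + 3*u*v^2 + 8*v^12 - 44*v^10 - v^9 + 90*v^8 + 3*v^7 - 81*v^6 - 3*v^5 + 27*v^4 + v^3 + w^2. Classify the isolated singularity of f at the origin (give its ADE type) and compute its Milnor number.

Type E_{7}, Milnor number mu = 7.

The Hessian of f at 0 has rank 1. Corank 2; j^3 = (u + v)^3 is a perfect cube, so E-series; the 4-jet and mu = 7 give E_7.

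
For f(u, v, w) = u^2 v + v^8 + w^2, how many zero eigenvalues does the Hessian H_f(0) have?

2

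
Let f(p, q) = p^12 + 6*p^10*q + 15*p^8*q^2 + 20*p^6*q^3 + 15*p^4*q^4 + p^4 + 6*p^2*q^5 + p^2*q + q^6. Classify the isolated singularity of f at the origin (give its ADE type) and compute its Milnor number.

The Hessian of f at 0 has rank 0. Corank 2; j^3 = p^2*q has shape L^2 M (L != M), so D-series; mu = 7 gives D_7.

Type D_7, Milnor number mu = 7.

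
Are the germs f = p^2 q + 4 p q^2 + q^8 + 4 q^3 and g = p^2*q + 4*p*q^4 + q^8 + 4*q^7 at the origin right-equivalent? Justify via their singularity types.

Yes.

The Hessian of f at 0 is [[0, 0], [0, 0]] with rank 0, so corank 2. A Groebner basis of the Jacobian ideal J(f) in C{p,q} is {p^2/8 + q^7 - q^2/2, p^3 + 8*q^3, p*q + 2*q^2}; counting standard monomials gives mu = 9. Corank 2; j^3 = q*(p + 2*q)^2 has shape L^2 M (L != M), so D-series; mu = 9 gives D_9. The Hessian of g at 0 is [[0, 0], [0, 0]] with rank 0, so corank 2. A Groebner basis of the Jacobian ideal J(g) in C{p,q} is {p^2*q^2, p^2*q + p^2/2 + p*q^3, p*q/2 + q^4, p^3}; counting standard monomials gives mu = 9. Corank 2; j^3 = p^2*q has shape L^2 M (L != M), so D-series; mu = 9 gives D_9. Both have type D_9, hence right-equivalent.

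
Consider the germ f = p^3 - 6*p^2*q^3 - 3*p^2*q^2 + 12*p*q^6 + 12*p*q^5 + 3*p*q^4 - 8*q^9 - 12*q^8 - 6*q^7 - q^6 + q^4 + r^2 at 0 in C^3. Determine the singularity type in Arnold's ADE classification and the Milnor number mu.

Type E_6, Milnor number mu = 6.

The Hessian of f at 0 is [[0, 0, 0], [0, 0, 0], [0, 0, 2]] with rank 1, so corank 2. A Groebner basis of the Jacobian ideal J(f) in C{p,q,r} is {p^3, p^2*q, -p^2/2 + p*q^2, q^3, r}; counting standard monomials gives mu = 6. Corank 2; j^3 = p^3 is a perfect cube, so E-series; the 4-jet and mu = 6 give E_6.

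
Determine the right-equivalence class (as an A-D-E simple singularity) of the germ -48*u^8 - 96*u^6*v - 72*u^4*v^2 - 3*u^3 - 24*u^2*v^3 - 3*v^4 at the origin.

E6

The Hessian of f at 0 is [[0, 0], [0, 0]] with rank 0, so corank 2. A Groebner basis of the Jacobian ideal J(f) in C{u,v} is {v^3, u^2}; counting standard monomials gives mu = 6. Corank 2; j^3 = -3*u^3 is a perfect cube, so E-series; the 4-jet and mu = 6 give E_6.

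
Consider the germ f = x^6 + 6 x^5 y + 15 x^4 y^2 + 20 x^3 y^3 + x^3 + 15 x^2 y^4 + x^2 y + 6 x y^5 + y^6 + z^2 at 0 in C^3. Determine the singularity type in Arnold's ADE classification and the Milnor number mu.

The Hessian of f at 0 is [[0, 0, 0], [0, 0, 0], [0, 0, 2]] with rank 1, so corank 2. A Groebner basis of the Jacobian ideal J(f) in C{x,y,z} is {-x*y/6 + y^5, x*y^2, x^2 + x*y, z}; counting standard monomials gives mu = 7. Corank 2; j^3 = x^2*(x + y) has shape L^2 M (L != M), so D-series; mu = 7 gives D_7.

Type D_{7}, Milnor number mu = 7.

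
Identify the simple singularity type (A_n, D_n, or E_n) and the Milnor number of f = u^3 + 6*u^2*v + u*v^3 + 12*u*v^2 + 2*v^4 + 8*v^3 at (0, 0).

The Hessian of f at 0 has rank 0. Corank 2; j^3 = (u + 2*v)^3 is a perfect cube, so E-series; the 4-jet and mu = 7 give E_7.

Type E_{7}, Milnor number mu = 7.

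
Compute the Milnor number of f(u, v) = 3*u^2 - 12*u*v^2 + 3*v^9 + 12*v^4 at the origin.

8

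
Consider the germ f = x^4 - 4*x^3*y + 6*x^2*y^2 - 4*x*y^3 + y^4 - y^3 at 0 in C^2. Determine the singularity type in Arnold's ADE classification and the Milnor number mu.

Type E_6, Milnor number mu = 6.

The Hessian of f at 0 is [[0, 0], [0, 0]] with rank 0, so corank 2. A Groebner basis of the Jacobian ideal J(f) in C{x,y} is {x^3 - 3*x^2*y, y^2}; counting standard monomials gives mu = 6. Corank 2; j^3 = -y^3 is a perfect cube, so E-series; the 4-jet and mu = 6 give E_6.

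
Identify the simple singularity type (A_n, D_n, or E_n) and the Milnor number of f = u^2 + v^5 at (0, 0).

Type A_{4}, Milnor number mu = 4.

The Hessian of f at 0 is [[2, 0], [0, 0]] with rank 1, so corank 1. A Groebner basis of the Jacobian ideal J(f) in C{u,v} is {v^4, u}; counting standard monomials gives mu = 4. Corank 1: A-series; mu = 4 gives A_4.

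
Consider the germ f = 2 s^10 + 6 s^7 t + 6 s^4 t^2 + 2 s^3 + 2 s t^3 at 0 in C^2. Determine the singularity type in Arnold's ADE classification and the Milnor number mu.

Type E_{7}, Milnor number mu = 7.

The Hessian of f at 0 has rank 0. Corank 2; j^3 = 2*s^3 is a perfect cube, so E-series; the 4-jet and mu = 7 give E_7.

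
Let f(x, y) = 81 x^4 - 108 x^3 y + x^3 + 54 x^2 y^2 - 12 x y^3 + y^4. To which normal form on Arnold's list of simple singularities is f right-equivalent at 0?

E_{6}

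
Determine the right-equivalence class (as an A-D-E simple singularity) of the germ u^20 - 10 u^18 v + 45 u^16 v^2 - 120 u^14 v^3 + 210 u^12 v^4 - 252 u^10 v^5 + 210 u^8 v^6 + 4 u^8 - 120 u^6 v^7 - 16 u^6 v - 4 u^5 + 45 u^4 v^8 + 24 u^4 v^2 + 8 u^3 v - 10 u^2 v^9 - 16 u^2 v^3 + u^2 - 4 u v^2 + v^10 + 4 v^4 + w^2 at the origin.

The Hessian of f at 0 has rank 2. Corank 1: A-series; mu = 9 gives A_9.

A_{9}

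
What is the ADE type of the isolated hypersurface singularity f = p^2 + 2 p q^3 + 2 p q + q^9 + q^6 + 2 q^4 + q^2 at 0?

A_{8}

The Hessian of f at 0 has rank 1. Corank 1: A-series; mu = 8 gives A_8.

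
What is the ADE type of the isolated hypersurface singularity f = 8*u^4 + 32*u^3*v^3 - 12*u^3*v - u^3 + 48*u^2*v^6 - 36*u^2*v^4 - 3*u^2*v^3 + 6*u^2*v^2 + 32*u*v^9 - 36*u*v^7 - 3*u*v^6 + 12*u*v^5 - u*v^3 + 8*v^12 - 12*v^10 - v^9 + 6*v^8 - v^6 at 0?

The Hessian of f at 0 has rank 0. Corank 2; j^3 = -u^3 is a perfect cube, so E-series; the 4-jet and mu = 7 give E_7.

E7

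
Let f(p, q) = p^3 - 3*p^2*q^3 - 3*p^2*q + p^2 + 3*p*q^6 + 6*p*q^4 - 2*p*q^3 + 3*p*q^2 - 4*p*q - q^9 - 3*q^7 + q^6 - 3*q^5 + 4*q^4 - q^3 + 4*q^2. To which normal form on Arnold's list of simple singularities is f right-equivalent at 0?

The Hessian of f at 0 has rank 1. Corank 1: A-series; mu = 2 gives A_2.

A2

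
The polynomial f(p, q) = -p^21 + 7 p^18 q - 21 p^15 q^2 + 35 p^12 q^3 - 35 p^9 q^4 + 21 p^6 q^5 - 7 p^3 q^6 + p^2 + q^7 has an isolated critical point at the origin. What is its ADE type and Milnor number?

Type A_6, Milnor number mu = 6.

The Hessian of f at 0 is [[2, 0], [0, 0]] with rank 1, so corank 1. A Groebner basis of the Jacobian ideal J(f) in C{p,q} is {q^6, p}; counting standard monomials gives mu = 6. Corank 1: A-series; mu = 6 gives A_6.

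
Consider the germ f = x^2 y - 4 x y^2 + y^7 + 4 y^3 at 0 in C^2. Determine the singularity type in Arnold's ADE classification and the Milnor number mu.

Type D8, Milnor number mu = 8.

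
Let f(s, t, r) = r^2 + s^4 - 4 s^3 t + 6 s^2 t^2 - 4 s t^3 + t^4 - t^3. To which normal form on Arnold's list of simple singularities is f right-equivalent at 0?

E6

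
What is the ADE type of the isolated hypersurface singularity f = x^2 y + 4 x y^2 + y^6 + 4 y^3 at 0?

The Hessian of f at 0 is [[0, 0], [0, 0]] with rank 0, so corank 2. A Groebner basis of the Jacobian ideal J(f) in C{x,y} is {x^2/6 + y^5 - 2*y^2/3, x^3 + 8*y^3, x*y + 2*y^2}; counting standard monomials gives mu = 7. Corank 2; j^3 = y*(x + 2*y)^2 has shape L^2 M (L != M), so D-series; mu = 7 gives D_7.

D_7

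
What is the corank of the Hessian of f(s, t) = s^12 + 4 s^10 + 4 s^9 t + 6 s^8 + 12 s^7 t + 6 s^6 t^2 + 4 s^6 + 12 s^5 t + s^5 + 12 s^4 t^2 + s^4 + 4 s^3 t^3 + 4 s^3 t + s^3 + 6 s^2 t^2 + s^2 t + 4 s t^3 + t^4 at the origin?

Hessian at 0 has rank 0.

2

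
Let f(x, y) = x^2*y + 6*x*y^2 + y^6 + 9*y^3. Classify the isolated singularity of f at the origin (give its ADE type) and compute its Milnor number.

The Hessian of f at 0 has rank 0. Corank 2; j^3 = y*(x + 3*y)^2 has shape L^2 M (L != M), so D-series; mu = 7 gives D_7.

Type D7, Milnor number mu = 7.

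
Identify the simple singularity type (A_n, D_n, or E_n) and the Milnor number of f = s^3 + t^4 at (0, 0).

The Hessian of f at 0 has rank 0. Corank 2; j^3 = s^3 is a perfect cube, so E-series; the 4-jet and mu = 6 give E_6.

Type E_6, Milnor number mu = 6.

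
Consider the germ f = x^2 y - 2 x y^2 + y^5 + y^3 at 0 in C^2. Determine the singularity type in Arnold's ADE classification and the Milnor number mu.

Type D_{6}, Milnor number mu = 6.

The Hessian of f at 0 has rank 0. Corank 2; j^3 = y*(x - y)^2 has shape L^2 M (L != M), so D-series; mu = 6 gives D_6.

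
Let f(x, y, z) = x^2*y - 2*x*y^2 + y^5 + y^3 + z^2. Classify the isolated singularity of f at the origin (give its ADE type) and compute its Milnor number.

The Hessian of f at 0 is [[0, 0, 0], [0, 0, 0], [0, 0, 2]] with rank 1, so corank 2. A Groebner basis of the Jacobian ideal J(f) in C{x,y,z} is {x^2/5 + y^4 - y^2/5, x^3 - y^3, x*y - y^2, z}; counting standard monomials gives mu = 6. Corank 2; j^3 = y*(x - y)^2 has shape L^2 M (L != M), so D-series; mu = 6 gives D_6.

Type D_{6}, Milnor number mu = 6.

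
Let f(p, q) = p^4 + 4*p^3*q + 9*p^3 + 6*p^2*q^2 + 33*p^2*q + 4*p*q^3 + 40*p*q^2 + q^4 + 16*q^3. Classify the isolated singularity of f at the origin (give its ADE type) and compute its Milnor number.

Type D_{5}, Milnor number mu = 5.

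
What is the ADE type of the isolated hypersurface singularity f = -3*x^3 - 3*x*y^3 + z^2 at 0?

The Hessian of f at 0 is [[0, 0, 0], [0, 0, 0], [0, 0, 2]] with rank 1, so corank 2. A Groebner basis of the Jacobian ideal J(f) in C{x,y,z} is {x^3, x*y^2, 3*x^2 + y^3, z}; counting standard monomials gives mu = 7. Corank 2; j^3 = -3*x^3 is a perfect cube, so E-series; the 4-jet and mu = 7 give E_7.

E_7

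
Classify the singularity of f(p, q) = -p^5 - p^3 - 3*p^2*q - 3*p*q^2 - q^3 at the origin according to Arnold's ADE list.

The Hessian of f at 0 has rank 0. Corank 2; j^3 = -(p + q)^3 is a perfect cube, so E-series; the 5-jet and mu = 8 give E_8.

E_{8}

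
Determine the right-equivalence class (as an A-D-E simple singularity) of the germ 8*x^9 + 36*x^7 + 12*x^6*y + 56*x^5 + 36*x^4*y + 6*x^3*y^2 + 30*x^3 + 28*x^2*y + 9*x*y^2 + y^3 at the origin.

D4

The Hessian of f at 0 is [[0, 0], [0, 0]] with rank 0, so corank 2. A Groebner basis of the Jacobian ideal J(f) in C{x,y} is {y^3, x^2 - 3*y^2/26, x*y + 9*y^2/26}; counting standard monomials gives mu = 4. Corank 2; j^3 = (3*x + y)*(10*x^2 + 6*x*y + y^2) splits into three distinct lines over C (the quadratic factor has nonzero discriminant), so D_4.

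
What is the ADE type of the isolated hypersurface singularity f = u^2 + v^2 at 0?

A_1

The Hessian of f at 0 has rank 2. Corank 0: nondegenerate Morse point, so A_1.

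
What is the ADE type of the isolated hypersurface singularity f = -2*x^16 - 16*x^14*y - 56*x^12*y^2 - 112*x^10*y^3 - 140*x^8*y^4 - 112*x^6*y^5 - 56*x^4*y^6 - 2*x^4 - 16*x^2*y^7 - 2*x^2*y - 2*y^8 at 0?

D_{9}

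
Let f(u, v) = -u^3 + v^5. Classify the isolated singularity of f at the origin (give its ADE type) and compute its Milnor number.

Type E8, Milnor number mu = 8.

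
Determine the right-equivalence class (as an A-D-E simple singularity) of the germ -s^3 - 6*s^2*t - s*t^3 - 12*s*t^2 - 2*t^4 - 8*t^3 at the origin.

The Hessian of f at 0 has rank 0. Corank 2; j^3 = -(s + 2*t)^3 is a perfect cube, so E-series; the 4-jet and mu = 7 give E_7.

E_7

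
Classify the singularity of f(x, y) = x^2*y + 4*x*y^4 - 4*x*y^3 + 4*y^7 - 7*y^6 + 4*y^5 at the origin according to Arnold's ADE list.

D7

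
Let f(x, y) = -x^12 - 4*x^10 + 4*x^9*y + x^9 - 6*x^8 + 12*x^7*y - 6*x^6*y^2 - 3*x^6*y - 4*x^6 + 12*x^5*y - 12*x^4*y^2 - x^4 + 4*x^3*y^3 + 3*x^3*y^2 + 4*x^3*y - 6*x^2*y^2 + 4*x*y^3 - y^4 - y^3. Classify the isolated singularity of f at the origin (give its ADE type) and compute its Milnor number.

Type E_{6}, Milnor number mu = 6.

The Hessian of f at 0 has rank 0. Corank 2; j^3 = -y^3 is a perfect cube, so E-series; the 4-jet and mu = 6 give E_6.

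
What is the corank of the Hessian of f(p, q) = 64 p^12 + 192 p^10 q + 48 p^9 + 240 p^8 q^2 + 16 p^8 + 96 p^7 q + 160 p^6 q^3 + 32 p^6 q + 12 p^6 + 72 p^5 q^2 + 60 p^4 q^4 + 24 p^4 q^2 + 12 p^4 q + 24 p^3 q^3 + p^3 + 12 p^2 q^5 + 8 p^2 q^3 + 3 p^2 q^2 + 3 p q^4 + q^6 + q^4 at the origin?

2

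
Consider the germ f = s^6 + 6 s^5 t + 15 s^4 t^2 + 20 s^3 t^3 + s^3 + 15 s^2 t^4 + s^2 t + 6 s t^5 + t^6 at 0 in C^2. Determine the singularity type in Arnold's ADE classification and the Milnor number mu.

The Hessian of f at 0 has rank 0. Corank 2; j^3 = s^2*(s + t) has shape L^2 M (L != M), so D-series; mu = 7 gives D_7.

Type D7, Milnor number mu = 7.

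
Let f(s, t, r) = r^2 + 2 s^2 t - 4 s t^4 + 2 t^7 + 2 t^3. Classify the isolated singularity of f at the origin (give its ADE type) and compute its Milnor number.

Type D_4, Milnor number mu = 4.

The Hessian of f at 0 has rank 1. Corank 2; j^3 = 2*t*(s^2 + t^2) splits into three distinct lines over C (the quadratic factor has nonzero discriminant), so D_4.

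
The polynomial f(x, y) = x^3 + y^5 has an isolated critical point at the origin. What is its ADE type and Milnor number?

The Hessian of f at 0 has rank 0. Corank 2; j^3 = x^3 is a perfect cube, so E-series; the 5-jet and mu = 8 give E_8.

Type E_{8}, Milnor number mu = 8.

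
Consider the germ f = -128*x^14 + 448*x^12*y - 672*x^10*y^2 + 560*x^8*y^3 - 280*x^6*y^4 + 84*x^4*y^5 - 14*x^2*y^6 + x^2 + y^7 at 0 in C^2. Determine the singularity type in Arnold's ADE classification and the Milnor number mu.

The Hessian of f at 0 has rank 1. Corank 1: A-series; mu = 6 gives A_6.

Type A_6, Milnor number mu = 6.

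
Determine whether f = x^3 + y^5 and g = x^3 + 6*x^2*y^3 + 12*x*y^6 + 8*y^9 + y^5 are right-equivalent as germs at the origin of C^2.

Yes.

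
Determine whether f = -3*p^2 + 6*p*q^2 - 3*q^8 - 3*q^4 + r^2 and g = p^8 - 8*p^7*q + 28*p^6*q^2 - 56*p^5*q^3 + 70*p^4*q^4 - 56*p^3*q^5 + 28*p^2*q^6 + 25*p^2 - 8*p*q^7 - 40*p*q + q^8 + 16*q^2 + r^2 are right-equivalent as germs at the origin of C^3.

Yes.

The Hessian of f at 0 is [[-6, 0, 0], [0, 0, 0], [0, 0, 2]] with rank 2, so corank 1. A Groebner basis of the Jacobian ideal J(f) in C{p,q,r} is {p^4, p^3*q, -p + q^2, r}; counting standard monomials gives mu = 7. Corank 1: A-series; mu = 7 gives A_7. The Hessian of g at 0 is [[50, -40, 0], [-40, 32, 0], [0, 0, 2]] with rank 2, so corank 1. A Groebner basis of the Jacobian ideal J(g) in C{p,q,r} is {q^7, p - 4*q/5, r}; counting standard monomials gives mu = 7. Corank 1: A-series; mu = 7 gives A_7. Both have type A_7, hence right-equivalent.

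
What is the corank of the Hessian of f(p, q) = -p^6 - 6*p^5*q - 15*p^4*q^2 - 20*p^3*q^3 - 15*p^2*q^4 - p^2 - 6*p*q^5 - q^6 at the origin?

1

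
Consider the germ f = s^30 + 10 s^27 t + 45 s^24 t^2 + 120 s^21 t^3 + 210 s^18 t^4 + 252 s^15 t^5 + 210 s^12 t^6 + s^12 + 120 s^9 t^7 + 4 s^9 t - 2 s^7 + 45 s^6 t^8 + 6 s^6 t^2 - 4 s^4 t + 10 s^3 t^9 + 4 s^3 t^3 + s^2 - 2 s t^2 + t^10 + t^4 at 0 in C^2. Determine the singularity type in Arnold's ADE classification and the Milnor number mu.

Type A9, Milnor number mu = 9.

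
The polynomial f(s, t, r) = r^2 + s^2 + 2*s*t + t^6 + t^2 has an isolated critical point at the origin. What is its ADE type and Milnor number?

Type A_5, Milnor number mu = 5.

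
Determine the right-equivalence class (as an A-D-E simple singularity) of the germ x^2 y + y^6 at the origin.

The Hessian of f at 0 is [[0, 0], [0, 0]] with rank 0, so corank 2. A Groebner basis of the Jacobian ideal J(f) in C{x,y} is {x^2/6 + y^5, x^3, x*y}; counting standard monomials gives mu = 7. Corank 2; j^3 = x^2*y has shape L^2 M (L != M), so D-series; mu = 7 gives D_7.

D_{7}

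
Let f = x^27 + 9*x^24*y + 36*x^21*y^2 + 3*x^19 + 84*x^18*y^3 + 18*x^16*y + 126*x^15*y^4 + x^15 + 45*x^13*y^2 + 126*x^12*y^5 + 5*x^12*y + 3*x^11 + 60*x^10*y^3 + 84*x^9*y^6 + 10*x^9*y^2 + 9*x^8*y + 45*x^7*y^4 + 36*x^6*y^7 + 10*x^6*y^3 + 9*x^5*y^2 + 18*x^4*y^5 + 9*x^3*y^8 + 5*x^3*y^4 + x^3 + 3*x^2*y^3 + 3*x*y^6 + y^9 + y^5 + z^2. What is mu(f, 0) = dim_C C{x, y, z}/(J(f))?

The Hessian of f at 0 has rank 1. Corank 2; j^3 = x^3 is a perfect cube, so E-series; the 5-jet and mu = 8 give E_8.

8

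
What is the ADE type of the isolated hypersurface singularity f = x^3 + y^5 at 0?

E8

The Hessian of f at 0 has rank 0. Corank 2; j^3 = x^3 is a perfect cube, so E-series; the 5-jet and mu = 8 give E_8.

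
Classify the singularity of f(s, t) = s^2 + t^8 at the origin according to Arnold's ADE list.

A_7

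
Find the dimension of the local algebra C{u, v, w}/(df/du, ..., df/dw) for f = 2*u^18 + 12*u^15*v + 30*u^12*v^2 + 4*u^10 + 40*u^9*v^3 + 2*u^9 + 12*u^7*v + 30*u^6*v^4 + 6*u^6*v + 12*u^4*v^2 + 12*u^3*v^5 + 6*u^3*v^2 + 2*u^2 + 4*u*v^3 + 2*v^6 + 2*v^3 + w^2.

2

The Hessian of f at 0 has rank 2. Corank 1: A-series; mu = 2 gives A_2.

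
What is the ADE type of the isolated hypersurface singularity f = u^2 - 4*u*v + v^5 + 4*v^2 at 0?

A_4

The Hessian of f at 0 is [[2, -4], [-4, 8]] with rank 1, so corank 1. A Groebner basis of the Jacobian ideal J(f) in C{u,v} is {v^4, u - 2*v}; counting standard monomials gives mu = 4. Corank 1: A-series; mu = 4 gives A_4.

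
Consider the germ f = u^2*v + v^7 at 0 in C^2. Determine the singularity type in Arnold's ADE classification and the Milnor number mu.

The Hessian of f at 0 has rank 0. Corank 2; j^3 = u^2*v has shape L^2 M (L != M), so D-series; mu = 8 gives D_8.

Type D_{8}, Milnor number mu = 8.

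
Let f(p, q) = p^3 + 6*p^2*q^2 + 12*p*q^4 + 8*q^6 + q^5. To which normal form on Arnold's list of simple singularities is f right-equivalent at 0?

The Hessian of f at 0 has rank 0. Corank 2; j^3 = p^3 is a perfect cube, so E-series; the 5-jet and mu = 8 give E_8.

E8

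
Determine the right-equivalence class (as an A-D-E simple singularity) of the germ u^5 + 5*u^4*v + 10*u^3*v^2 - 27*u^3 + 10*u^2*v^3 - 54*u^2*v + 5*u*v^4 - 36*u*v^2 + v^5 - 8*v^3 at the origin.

The Hessian of f at 0 has rank 0. Corank 2; j^3 = -(3*u + 2*v)^3 is a perfect cube, so E-series; the 5-jet and mu = 8 give E_8.

E_{8}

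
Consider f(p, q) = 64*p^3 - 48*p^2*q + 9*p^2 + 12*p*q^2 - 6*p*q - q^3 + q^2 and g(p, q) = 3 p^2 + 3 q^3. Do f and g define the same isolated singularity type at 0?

Yes.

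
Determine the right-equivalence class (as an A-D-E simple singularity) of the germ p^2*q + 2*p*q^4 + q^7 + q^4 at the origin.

The Hessian of f at 0 has rank 0. Corank 2; j^3 = p^2*q has shape L^2 M (L != M), so D-series; mu = 5 gives D_5.

D5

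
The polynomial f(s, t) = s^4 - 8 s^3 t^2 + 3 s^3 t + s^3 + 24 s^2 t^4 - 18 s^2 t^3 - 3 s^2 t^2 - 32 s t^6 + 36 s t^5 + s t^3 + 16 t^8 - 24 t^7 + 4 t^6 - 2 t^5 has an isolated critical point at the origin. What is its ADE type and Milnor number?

Type E7, Milnor number mu = 7.

The Hessian of f at 0 has rank 0. Corank 2; j^3 = s^3 is a perfect cube, so E-series; the 4-jet and mu = 7 give E_7.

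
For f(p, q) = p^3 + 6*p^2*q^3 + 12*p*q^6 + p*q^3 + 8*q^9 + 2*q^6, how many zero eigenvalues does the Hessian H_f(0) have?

2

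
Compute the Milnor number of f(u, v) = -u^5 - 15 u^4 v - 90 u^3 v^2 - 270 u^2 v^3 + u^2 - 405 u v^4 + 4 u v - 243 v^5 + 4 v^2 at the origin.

The Hessian of f at 0 has rank 1. Corank 1: A-series; mu = 4 gives A_4.

4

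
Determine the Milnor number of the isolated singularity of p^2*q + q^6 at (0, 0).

The Hessian of f at 0 has rank 0. Corank 2; j^3 = p^2*q has shape L^2 M (L != M), so D-series; mu = 7 gives D_7.

7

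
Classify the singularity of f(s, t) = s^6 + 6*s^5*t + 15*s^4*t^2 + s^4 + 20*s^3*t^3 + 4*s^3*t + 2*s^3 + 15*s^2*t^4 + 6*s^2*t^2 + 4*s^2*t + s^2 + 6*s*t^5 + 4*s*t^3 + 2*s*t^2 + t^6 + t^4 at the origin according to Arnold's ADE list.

The Hessian of f at 0 has rank 1. Corank 1: A-series; mu = 5 gives A_5.

A_{5}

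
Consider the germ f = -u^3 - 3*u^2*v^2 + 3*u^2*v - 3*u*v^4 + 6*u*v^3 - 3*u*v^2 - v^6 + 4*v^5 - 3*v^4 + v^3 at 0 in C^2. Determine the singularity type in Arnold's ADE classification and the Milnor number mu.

Type E8, Milnor number mu = 8.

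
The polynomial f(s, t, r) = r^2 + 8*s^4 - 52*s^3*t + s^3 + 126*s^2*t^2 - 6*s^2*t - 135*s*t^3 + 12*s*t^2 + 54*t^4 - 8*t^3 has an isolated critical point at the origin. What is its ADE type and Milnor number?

Type E_{7}, Milnor number mu = 7.

The Hessian of f at 0 is [[0, 0, 0], [0, 0, 0], [0, 0, 2]] with rank 1, so corank 2. A Groebner basis of the Jacobian ideal J(f) in C{s,t,r} is {3*s^2/4 - 3*s*t + t^4 + t^3/4 + 3*t^2, s^3 + 21*s^2/2 - 42*s*t - 9*t^3/2 + 42*t^2, s^2*t + 15*s^2/4 - 15*s*t - 11*t^3/4 + 15*t^2, s^2 + s*t^2 - 4*s*t - 5*t^3/3 + 4*t^2, r}; counting standard monomials gives mu = 7. Corank 2; j^3 = (s - 2*t)^3 is a perfect cube, so E-series; the 4-jet and mu = 7 give E_7.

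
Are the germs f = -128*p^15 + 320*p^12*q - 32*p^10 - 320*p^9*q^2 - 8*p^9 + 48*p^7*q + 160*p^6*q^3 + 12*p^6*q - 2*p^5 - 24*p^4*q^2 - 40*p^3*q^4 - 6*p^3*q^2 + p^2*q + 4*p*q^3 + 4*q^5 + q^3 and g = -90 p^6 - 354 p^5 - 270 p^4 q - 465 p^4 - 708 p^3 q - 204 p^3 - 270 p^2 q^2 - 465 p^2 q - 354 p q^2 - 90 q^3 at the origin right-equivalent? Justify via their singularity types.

Yes.

The Hessian of f at 0 is [[0, 0], [0, 0]] with rank 0, so corank 2. A Groebner basis of the Jacobian ideal J(f) in C{p,q} is {q^3, p^2 + 3*q^2, p*q}; counting standard monomials gives mu = 4. Corank 2; j^3 = q*(p^2 + q^2) splits into three distinct lines over C (the quadratic factor has nonzero discriminant), so D_4. The Hessian of g at 0 is [[0, 0], [0, 0]] with rank 0, so corank 2. A Groebner basis of the Jacobian ideal J(g) in C{p,q} is {q^3, p^2 - 26*q^2/47, p*q + 35*q^2/47}; counting standard monomials gives mu = 4. Corank 2; j^3 = -3*(4*p + 3*q)*(17*p^2 + 26*p*q + 10*q^2) splits into three distinct lines over C (the quadratic factor has nonzero discriminant), so D_4. Both have type D_4, hence right-equivalent.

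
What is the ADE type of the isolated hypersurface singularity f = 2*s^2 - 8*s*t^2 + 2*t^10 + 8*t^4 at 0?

A9

The Hessian of f at 0 has rank 1. Corank 1: A-series; mu = 9 gives A_9.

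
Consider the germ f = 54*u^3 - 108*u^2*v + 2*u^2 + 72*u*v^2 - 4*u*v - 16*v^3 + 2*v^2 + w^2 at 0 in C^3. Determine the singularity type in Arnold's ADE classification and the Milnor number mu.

Type A_2, Milnor number mu = 2.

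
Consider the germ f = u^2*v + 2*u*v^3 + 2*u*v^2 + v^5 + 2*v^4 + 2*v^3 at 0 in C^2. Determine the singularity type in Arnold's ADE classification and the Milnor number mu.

Type D_{4}, Milnor number mu = 4.

The Hessian of f at 0 has rank 0. Corank 2; j^3 = v*(u^2 + 2*u*v + 2*v^2) splits into three distinct lines over C (the quadratic factor has nonzero discriminant), so D_4.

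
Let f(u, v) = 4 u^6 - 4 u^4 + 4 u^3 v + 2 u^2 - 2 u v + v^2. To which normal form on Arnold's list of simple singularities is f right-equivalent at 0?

The Hessian of f at 0 is [[4, -2], [-2, 2]] with rank 2, so corank 0. A Groebner basis of the Jacobian ideal J(f) in C{u,v} is {u, v}; counting standard monomials gives mu = 1. Corank 0: nondegenerate Morse point, so A_1.

A1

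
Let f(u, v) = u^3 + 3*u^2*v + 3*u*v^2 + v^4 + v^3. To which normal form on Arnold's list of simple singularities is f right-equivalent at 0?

E_6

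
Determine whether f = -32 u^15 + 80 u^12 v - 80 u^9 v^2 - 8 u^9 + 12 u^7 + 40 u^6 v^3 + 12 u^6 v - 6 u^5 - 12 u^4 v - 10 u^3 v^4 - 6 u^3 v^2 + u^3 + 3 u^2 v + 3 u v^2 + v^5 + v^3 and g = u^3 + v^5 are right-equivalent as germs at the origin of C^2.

The Hessian of f at 0 has rank 0. Corank 2; j^3 = (u + v)^3 is a perfect cube, so E-series; the 5-jet and mu = 8 give E_8. The Hessian of g at 0 has rank 0. Corank 2; j^3 = u^3 is a perfect cube, so E-series; the 5-jet and mu = 8 give E_8. Both have type E_8, hence right-equivalent.

Yes.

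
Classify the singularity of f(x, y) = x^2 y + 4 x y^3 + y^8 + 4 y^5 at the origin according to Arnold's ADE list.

D_{9}

The Hessian of f at 0 is [[0, 0], [0, 0]] with rank 0, so corank 2. A Groebner basis of the Jacobian ideal J(f) in C{x,y} is {x^4, x^3*y - x^2 - 2*x*y^2, x^3/2 + x^2*y^2, x*y/2 + y^3}; counting standard monomials gives mu = 9. Corank 2; j^3 = x^2*y has shape L^2 M (L != M), so D-series; mu = 9 gives D_9.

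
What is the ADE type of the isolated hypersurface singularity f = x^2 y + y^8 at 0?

The Hessian of f at 0 has rank 0. Corank 2; j^3 = x^2*y has shape L^2 M (L != M), so D-series; mu = 9 gives D_9.

D_9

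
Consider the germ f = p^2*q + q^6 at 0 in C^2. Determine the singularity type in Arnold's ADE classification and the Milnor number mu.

Type D7, Milnor number mu = 7.

The Hessian of f at 0 is [[0, 0], [0, 0]] with rank 0, so corank 2. A Groebner basis of the Jacobian ideal J(f) in C{p,q} is {p^2/6 + q^5, p^3, p*q}; counting standard monomials gives mu = 7. Corank 2; j^3 = p^2*q has shape L^2 M (L != M), so D-series; mu = 7 gives D_7.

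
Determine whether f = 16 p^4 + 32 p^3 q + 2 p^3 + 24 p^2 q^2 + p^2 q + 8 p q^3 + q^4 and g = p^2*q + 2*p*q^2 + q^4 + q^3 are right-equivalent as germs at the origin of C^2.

Yes.

The Hessian of f at 0 has rank 0. Corank 2; j^3 = p^2*(2*p + q) has shape L^2 M (L != M), so D-series; mu = 5 gives D_5. The Hessian of g at 0 has rank 0. Corank 2; j^3 = q*(p + q)^2 has shape L^2 M (L != M), so D-series; mu = 5 gives D_5. Both have type D_5, hence right-equivalent.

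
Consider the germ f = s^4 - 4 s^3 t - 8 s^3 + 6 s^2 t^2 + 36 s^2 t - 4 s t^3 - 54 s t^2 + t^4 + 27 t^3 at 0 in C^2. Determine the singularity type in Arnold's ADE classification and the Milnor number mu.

The Hessian of f at 0 has rank 0. Corank 2; j^3 = -(2*s - 3*t)^3 is a perfect cube, so E-series; the 4-jet and mu = 6 give E_6.

Type E_{6}, Milnor number mu = 6.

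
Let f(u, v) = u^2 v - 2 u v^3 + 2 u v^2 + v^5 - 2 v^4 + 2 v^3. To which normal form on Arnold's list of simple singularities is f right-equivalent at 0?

D_4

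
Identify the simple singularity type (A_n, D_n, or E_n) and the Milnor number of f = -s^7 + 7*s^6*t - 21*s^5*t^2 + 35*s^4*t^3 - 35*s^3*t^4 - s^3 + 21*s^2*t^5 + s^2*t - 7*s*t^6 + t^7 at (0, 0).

The Hessian of f at 0 is [[0, 0], [0, 0]] with rank 0, so corank 2. A Groebner basis of the Jacobian ideal J(f) in C{s,t} is {s*t/7 + t^6, s*t^2, s^2 - s*t}; counting standard monomials gives mu = 8. Corank 2; j^3 = -s^2*(s - t) has shape L^2 M (L != M), so D-series; mu = 8 gives D_8.

Type D_8, Milnor number mu = 8.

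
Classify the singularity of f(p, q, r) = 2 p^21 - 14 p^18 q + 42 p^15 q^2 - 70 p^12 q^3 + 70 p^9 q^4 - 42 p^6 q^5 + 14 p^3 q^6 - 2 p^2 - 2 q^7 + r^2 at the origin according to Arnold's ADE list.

A6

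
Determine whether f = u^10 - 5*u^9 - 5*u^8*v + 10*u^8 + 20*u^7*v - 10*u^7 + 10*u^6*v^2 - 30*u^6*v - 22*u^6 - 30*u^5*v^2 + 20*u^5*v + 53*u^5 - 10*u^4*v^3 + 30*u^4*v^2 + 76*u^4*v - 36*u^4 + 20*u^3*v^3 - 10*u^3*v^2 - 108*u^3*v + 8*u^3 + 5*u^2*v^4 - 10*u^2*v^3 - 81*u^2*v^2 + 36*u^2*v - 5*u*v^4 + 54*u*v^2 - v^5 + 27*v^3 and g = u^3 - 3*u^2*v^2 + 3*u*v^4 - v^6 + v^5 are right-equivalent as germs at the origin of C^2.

Yes.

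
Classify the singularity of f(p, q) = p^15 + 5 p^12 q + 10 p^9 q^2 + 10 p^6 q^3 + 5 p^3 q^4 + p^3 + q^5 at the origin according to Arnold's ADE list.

The Hessian of f at 0 has rank 0. Corank 2; j^3 = p^3 is a perfect cube, so E-series; the 5-jet and mu = 8 give E_8.

E_{8}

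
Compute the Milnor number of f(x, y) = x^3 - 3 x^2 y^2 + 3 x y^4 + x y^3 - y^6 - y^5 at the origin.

7

The Hessian of f at 0 is [[0, 0], [0, 0]] with rank 0, so corank 2. A Groebner basis of the Jacobian ideal J(f) in C{x,y} is {-x^2 + y^4 - y^3/3, x^3, x^2*y + x^2/3 + y^3/9, -x^2 + x*y^2 - y^3/3}; counting standard monomials gives mu = 7. Corank 2; j^3 = x^3 is a perfect cube, so E-series; the 4-jet and mu = 7 give E_7.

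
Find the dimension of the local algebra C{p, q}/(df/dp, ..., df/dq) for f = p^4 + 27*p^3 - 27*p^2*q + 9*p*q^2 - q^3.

The Hessian of f at 0 has rank 0. Corank 2; j^3 = (3*p - q)^3 is a perfect cube, so E-series; the 4-jet and mu = 6 give E_6.

6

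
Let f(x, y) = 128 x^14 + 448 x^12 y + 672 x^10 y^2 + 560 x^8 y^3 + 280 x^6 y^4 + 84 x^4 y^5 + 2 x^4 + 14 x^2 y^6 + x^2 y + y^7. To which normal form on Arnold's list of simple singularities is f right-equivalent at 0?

The Hessian of f at 0 has rank 0. Corank 2; j^3 = x^2*y has shape L^2 M (L != M), so D-series; mu = 8 gives D_8.

D_8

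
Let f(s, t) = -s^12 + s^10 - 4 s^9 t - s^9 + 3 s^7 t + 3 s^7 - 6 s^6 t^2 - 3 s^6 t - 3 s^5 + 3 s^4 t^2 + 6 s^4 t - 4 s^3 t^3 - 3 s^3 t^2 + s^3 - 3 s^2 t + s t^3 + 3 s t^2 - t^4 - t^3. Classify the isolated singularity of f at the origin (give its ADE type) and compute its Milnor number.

Type E7, Milnor number mu = 7.

The Hessian of f at 0 has rank 0. Corank 2; j^3 = (s - t)^3 is a perfect cube, so E-series; the 4-jet and mu = 7 give E_7.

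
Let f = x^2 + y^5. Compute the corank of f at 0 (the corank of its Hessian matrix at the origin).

1

The Hessian at 0 is [[2, 0], [0, 0]] of rank 1; hence corank 1.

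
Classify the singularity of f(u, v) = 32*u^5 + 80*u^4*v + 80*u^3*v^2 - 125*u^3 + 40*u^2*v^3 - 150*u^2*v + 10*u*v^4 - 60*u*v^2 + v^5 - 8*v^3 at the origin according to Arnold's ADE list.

E8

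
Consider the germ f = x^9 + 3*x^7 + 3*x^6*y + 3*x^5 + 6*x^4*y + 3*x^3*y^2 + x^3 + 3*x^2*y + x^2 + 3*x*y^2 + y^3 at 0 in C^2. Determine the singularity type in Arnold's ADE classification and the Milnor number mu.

Type A2, Milnor number mu = 2.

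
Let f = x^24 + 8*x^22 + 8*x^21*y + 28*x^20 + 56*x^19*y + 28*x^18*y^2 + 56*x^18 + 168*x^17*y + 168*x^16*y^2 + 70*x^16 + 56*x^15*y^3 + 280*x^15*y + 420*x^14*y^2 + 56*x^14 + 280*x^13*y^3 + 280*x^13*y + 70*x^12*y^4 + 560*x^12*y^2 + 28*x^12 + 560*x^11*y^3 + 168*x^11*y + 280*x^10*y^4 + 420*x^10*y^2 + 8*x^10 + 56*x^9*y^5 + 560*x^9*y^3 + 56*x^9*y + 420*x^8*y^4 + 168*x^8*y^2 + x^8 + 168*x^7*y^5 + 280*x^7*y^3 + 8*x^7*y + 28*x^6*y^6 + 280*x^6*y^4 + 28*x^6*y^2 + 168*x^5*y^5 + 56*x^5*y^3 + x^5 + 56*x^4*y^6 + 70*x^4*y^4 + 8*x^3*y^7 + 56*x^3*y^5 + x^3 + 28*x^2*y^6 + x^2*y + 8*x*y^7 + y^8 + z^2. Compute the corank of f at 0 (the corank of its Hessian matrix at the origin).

2

Hessian at 0 has rank 1.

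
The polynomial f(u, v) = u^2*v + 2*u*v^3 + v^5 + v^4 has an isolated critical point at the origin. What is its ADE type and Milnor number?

The Hessian of f at 0 has rank 0. Corank 2; j^3 = u^2*v has shape L^2 M (L != M), so D-series; mu = 5 gives D_5.

Type D_{5}, Milnor number mu = 5.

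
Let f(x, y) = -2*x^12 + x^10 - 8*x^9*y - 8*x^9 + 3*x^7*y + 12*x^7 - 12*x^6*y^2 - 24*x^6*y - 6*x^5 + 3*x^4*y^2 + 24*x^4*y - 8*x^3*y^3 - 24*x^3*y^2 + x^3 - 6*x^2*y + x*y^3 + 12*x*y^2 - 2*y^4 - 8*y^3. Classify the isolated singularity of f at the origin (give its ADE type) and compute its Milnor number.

The Hessian of f at 0 has rank 0. Corank 2; j^3 = (x - 2*y)^3 is a perfect cube, so E-series; the 4-jet and mu = 7 give E_7.

Type E_7, Milnor number mu = 7.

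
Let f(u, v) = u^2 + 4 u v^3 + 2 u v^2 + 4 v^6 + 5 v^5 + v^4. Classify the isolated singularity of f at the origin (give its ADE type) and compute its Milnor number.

Type A_{4}, Milnor number mu = 4.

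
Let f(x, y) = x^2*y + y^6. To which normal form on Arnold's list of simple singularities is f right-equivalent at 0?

D_{7}

The Hessian of f at 0 has rank 0. Corank 2; j^3 = x^2*y has shape L^2 M (L != M), so D-series; mu = 7 gives D_7.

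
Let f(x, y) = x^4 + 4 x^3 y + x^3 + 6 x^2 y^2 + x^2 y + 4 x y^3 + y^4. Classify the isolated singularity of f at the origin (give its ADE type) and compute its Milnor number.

Type D_5, Milnor number mu = 5.

The Hessian of f at 0 is [[0, 0], [0, 0]] with rank 0, so corank 2. A Groebner basis of the Jacobian ideal J(f) in C{x,y} is {x*y^2, -x*y/4 + y^3, x^2 + x*y}; counting standard monomials gives mu = 5. Corank 2; j^3 = x^2*(x + y) has shape L^2 M (L != M), so D-series; mu = 5 gives D_5.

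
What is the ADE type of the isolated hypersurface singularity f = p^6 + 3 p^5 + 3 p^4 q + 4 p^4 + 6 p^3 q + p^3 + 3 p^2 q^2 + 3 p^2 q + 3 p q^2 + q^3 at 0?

E_6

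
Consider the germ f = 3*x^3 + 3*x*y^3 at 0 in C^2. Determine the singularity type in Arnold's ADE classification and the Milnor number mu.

The Hessian of f at 0 is [[0, 0], [0, 0]] with rank 0, so corank 2. A Groebner basis of the Jacobian ideal J(f) in C{x,y} is {x^3, x*y^2, 3*x^2 + y^3}; counting standard monomials gives mu = 7. Corank 2; j^3 = 3*x^3 is a perfect cube, so E-series; the 4-jet and mu = 7 give E_7.

Type E_7, Milnor number mu = 7.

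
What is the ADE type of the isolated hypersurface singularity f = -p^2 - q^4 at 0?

A_{3}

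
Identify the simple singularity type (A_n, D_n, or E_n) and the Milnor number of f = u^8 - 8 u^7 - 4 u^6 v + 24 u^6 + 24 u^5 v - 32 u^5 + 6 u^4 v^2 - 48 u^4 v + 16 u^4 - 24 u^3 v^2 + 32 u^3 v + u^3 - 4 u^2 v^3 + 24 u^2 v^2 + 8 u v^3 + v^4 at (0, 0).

Type E6, Milnor number mu = 6.

The Hessian of f at 0 has rank 0. Corank 2; j^3 = u^3 is a perfect cube, so E-series; the 4-jet and mu = 6 give E_6.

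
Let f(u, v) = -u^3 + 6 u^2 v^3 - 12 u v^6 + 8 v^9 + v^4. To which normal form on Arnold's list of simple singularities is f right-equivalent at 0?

E_6

The Hessian of f at 0 is [[0, 0], [0, 0]] with rank 0, so corank 2. A Groebner basis of the Jacobian ideal J(f) in C{u,v} is {v^3, u^2}; counting standard monomials gives mu = 6. Corank 2; j^3 = -u^3 is a perfect cube, so E-series; the 4-jet and mu = 6 give E_6.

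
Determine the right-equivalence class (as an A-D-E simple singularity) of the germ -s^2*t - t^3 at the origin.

The Hessian of f at 0 has rank 0. Corank 2; j^3 = -t*(s^2 + t^2) splits into three distinct lines over C (the quadratic factor has nonzero discriminant), so D_4.

D4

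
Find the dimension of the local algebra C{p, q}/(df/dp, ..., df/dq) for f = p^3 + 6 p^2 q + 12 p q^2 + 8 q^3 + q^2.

2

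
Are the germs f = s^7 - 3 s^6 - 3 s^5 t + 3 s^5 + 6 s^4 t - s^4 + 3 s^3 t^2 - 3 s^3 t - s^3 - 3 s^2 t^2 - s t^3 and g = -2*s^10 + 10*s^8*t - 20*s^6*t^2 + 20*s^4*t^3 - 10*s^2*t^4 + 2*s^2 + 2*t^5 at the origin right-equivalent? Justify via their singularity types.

No.

The Hessian of f at 0 has rank 0. Corank 2; j^3 = -s^3 is a perfect cube, so E-series; the 4-jet and mu = 7 give E_7. The Hessian of g at 0 has rank 1. Corank 1: A-series; mu = 4 gives A_4. f is E_7 but g is A_4, hence not right-equivalent.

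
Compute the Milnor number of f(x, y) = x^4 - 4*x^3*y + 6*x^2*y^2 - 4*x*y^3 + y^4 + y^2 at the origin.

3

The Hessian of f at 0 is [[0, 0], [0, 2]] with rank 1, so corank 1. A Groebner basis of the Jacobian ideal J(f) in C{x,y} is {x^3, y}; counting standard monomials gives mu = 3. Corank 1: A-series; mu = 3 gives A_3.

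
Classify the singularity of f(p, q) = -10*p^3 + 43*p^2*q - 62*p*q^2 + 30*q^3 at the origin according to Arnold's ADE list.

D_4

The Hessian of f at 0 is [[0, 0], [0, 0]] with rank 0, so corank 2. A Groebner basis of the Jacobian ideal J(f) in C{p,q} is {q^3, p^2 - 26*q^2/11, p*q - 17*q^2/11}; counting standard monomials gives mu = 4. Corank 2; j^3 = -(2*p - 3*q)*(5*p^2 - 14*p*q + 10*q^2) splits into three distinct lines over C (the quadratic factor has nonzero discriminant), so D_4.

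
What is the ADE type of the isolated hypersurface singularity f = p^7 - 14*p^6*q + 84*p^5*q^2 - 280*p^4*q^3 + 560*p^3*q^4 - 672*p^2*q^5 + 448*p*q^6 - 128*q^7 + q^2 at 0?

The Hessian of f at 0 is [[0, 0], [0, 2]] with rank 1, so corank 1. A Groebner basis of the Jacobian ideal J(f) in C{p,q} is {p^6, q}; counting standard monomials gives mu = 6. Corank 1: A-series; mu = 6 gives A_6.

A_{6}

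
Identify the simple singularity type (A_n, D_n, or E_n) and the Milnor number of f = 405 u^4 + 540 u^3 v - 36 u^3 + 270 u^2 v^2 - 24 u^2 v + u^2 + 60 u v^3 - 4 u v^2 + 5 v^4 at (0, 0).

Type A_3, Milnor number mu = 3.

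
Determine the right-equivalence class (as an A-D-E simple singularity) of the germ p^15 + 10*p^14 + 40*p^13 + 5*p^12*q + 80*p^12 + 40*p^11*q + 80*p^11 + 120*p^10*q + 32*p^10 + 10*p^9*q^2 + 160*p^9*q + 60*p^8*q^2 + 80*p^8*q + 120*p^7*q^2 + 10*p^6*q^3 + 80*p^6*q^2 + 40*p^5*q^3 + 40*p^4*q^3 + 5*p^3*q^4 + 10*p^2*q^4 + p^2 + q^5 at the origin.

The Hessian of f at 0 has rank 1. Corank 1: A-series; mu = 4 gives A_4.

A4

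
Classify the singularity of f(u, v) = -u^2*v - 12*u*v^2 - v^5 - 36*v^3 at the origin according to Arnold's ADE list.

D_{6}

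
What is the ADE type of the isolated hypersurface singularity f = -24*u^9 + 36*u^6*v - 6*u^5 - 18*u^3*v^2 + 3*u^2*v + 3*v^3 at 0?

D_{4}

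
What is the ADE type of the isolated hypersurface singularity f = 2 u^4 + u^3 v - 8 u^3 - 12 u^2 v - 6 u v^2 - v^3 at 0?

The Hessian of f at 0 has rank 0. Corank 2; j^3 = -(2*u + v)^3 is a perfect cube, so E-series; the 4-jet and mu = 7 give E_7.

E_7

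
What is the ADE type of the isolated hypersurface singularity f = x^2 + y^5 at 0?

A_{4}

The Hessian of f at 0 is [[2, 0], [0, 0]] with rank 1, so corank 1. A Groebner basis of the Jacobian ideal J(f) in C{x,y} is {y^4, x}; counting standard monomials gives mu = 4. Corank 1: A-series; mu = 4 gives A_4.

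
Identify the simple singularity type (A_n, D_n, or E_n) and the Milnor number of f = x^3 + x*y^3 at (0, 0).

Type E_7, Milnor number mu = 7.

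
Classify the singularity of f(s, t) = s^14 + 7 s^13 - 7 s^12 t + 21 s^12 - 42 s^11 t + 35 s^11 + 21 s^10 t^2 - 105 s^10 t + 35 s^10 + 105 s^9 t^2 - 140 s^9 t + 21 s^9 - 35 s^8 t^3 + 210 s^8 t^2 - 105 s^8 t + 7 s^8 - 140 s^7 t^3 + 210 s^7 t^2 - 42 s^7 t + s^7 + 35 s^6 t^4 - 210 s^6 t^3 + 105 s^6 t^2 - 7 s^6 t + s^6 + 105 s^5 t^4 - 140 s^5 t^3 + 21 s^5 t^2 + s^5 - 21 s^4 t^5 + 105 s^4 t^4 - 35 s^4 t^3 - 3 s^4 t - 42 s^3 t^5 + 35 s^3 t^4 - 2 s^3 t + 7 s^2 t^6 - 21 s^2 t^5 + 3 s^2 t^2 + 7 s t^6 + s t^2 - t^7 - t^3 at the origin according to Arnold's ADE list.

D_8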